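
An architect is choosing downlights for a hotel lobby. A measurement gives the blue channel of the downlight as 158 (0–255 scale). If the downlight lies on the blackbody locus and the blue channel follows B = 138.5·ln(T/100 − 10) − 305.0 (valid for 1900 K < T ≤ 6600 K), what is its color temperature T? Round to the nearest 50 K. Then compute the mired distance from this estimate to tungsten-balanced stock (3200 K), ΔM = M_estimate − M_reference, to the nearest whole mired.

ln(t − 10) = (158 + 305.0) / 138.5 = 3.3430.
t − 10 = e^3.3430 = 28.303, so t = 38.303.
T = 100·t = 3830 K → 3850 K to the nearest 50 K.
M_estimate = 10⁶/3850 = 259.74; M_reference = 10⁶/3200 = 312.50.
ΔM = 259.74 − 312.50 = -52.76 → -53 mireds.

-53 mireds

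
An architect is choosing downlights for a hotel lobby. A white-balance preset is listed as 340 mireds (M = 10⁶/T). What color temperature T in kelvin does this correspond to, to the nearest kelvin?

2941 K

T = 10⁶ / 340 = 2941.18 K → 2941 K.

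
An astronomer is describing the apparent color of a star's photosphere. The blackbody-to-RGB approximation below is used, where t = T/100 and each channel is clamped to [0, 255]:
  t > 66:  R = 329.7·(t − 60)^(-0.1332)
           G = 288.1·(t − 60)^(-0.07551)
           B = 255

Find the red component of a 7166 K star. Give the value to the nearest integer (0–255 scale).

t = 7166/100 = 71.66; the t > 66 branch applies.
R = 329.7·(71.66 − 60)^(-0.1332) = 329.7·11.66^(-0.1332) = 329.7·0.72097 = 237.703.
Rounded: 238.

238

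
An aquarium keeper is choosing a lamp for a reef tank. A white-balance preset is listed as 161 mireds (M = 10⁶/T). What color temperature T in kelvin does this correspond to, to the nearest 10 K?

T = 10⁶ / 161 = 6211.18 K → 6210 K.

6210 K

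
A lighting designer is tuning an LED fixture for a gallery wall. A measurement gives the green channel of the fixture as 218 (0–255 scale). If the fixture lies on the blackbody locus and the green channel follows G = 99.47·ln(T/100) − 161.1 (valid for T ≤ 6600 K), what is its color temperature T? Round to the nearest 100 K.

4500 K

ln t = (218 + 161.1) / 99.47 = 3.8112.
t = e^3.8112 = 45.205.
T = 100·t = 4520 K → 4500 K to the nearest 100 K.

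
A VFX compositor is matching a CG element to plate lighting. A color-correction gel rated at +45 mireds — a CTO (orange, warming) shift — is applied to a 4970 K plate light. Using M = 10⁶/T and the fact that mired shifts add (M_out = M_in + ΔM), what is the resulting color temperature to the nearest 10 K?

4060 K

M_in = 10⁶/4970 = 201.21 mireds.
M_out = 201.21 + (+45) = 246.21 mireds.
T_out = 10⁶/246.21 = 4061.6 K → 4060 K.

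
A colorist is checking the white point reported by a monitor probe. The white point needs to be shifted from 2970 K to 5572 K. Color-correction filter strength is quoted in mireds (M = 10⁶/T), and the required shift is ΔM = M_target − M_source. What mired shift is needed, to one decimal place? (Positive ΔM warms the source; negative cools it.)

-157.2 mireds

M_source = 10⁶/2970 = 336.700; M_target = 10⁶/5572 = 179.469.
ΔM = 179.469 − 336.700 = -157.232 → -157.2 mireds, a cooling shift.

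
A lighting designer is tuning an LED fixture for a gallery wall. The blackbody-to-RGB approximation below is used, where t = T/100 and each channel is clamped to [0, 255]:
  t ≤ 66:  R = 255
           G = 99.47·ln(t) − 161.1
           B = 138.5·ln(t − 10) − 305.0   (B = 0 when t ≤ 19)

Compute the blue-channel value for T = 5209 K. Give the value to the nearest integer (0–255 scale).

t = 5209/100 = 52.09; the t ≤ 66 branch applies.
B = 138.5·ln(52.09 − 10) − 305.0 = 138.5·ln 42.09 − 305.0 = 138.5·3.7398 − 305.0 = 212.964.
Rounded: 213.

213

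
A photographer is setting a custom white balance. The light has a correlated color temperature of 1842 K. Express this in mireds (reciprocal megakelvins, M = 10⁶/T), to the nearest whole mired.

M = 10⁶ / 1842 = 542.888 → 543 mireds.

543 mireds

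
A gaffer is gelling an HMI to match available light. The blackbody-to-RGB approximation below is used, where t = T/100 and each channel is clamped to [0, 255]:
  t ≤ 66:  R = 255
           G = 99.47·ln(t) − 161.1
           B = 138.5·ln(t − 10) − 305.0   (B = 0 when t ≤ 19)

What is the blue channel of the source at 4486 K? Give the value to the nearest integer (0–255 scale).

t = 4486/100 = 44.86; the t ≤ 66 branch applies.
B = 138.5·ln(44.86 − 10) − 305.0 = 138.5·ln 34.86 − 305.0 = 138.5·3.5513 − 305.0 = 186.861.
Rounded: 187.

187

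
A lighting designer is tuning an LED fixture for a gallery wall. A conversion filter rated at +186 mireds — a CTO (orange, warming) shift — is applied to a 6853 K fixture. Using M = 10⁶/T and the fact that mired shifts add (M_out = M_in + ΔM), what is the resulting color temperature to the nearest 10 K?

3010 K

M_in = 10⁶/6853 = 145.92 mireds.
M_out = 145.92 + (+186) = 331.92 mireds.
T_out = 10⁶/331.92 = 3012.8 K → 3010 K.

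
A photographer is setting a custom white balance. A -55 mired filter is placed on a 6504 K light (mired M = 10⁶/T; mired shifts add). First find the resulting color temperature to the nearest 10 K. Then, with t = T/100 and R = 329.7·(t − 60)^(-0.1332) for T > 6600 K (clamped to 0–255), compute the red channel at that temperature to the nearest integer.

201

M_in = 10⁶/6504 = 153.75; M_out = 153.75 + (-55) = 98.75.
T_out = 10⁶/98.75 = 10126.4 K → 10130 K; t = 101.3.
R = 329.7·(101.3 − 60)^(-0.1332) = 329.7·41.3^(-0.1332) = 329.7·0.60919 = 200.851.
Rounded: 201.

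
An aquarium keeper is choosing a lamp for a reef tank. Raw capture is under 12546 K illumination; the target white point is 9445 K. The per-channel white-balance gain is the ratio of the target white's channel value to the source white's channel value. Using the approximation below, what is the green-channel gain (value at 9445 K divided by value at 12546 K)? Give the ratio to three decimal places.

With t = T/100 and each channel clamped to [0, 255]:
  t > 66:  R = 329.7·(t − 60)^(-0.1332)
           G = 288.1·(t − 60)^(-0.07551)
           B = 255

1.050

At 12546 K (t = 125.46):
  G = 288.1·(125.46 − 60)^(-0.07551) = 288.1·65.46^(-0.07551) = 288.1·0.72925 = 210.097.
At 9445 K (t = 94.45):
  G = 288.1·(94.45 − 60)^(-0.07551) = 288.1·34.45^(-0.07551) = 288.1·0.76547 = 220.531.
Gain = 220.531 / 210.097 = 1.0497 → 1.050.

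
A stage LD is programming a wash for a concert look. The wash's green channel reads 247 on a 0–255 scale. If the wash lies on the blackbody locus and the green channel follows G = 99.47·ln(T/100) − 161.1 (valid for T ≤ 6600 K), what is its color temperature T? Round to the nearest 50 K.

ln t = (247 + 161.1) / 99.47 = 4.1027.
t = e^4.1027 = 60.506.
T = 100·t = 6051 K → 6050 K to the nearest 50 K.

6050 K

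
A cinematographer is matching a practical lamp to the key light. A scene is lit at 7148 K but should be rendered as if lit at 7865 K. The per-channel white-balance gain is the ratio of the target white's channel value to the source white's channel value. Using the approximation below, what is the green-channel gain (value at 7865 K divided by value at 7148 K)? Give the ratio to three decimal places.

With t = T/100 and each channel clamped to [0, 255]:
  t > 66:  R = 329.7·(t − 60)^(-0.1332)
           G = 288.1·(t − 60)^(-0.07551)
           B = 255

0.964

At 7148 K (t = 71.48):
  G = 288.1·(71.48 − 60)^(-0.07551) = 288.1·11.48^(-0.07551) = 288.1·0.83169 = 239.611.
At 7865 K (t = 78.65):
  G = 288.1·(78.65 − 60)^(-0.07551) = 288.1·18.65^(-0.07551) = 288.1·0.80177 = 230.991.
Gain = 230.991 / 239.611 = 0.9640 → 0.964.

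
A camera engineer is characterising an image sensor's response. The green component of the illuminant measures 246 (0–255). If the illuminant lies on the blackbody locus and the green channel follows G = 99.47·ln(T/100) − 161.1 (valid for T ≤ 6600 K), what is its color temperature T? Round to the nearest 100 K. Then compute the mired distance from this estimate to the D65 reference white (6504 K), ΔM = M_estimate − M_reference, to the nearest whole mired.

+13 mireds

ln t = (246 + 161.1) / 99.47 = 4.0927.
t = e^4.0927 = 59.901.
T = 100·t = 5990 K → 6000 K to the nearest 100 K.
M_estimate = 10⁶/6000 = 166.67; M_reference = 10⁶/6504 = 153.75.
ΔM = 166.67 − 153.75 = 12.92 → +13 mireds.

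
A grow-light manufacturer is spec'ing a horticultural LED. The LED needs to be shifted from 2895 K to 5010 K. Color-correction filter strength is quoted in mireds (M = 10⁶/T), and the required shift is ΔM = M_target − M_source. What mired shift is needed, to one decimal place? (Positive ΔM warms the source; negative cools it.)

-145.8 mireds

M_source = 10⁶/2895 = 345.423; M_target = 10⁶/5010 = 199.601.
ΔM = 199.601 − 345.423 = -145.822 → -145.8 mireds, a cooling shift.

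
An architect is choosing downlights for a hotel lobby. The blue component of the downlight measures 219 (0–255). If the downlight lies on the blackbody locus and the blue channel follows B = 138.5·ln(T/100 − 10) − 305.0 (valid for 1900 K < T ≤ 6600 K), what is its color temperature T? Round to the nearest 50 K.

ln(t − 10) = (219 + 305.0) / 138.5 = 3.7834.
t − 10 = e^3.7834 = 43.965, so t = 53.965.
T = 100·t = 5396 K → 5400 K to the nearest 50 K.

5400 K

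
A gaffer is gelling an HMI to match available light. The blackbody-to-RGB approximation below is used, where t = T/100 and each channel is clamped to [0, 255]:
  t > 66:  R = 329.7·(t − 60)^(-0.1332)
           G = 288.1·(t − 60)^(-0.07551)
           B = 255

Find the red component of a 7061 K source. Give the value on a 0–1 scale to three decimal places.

t = 7061/100 = 70.61; the t > 66 branch applies.
R = 329.7·(70.61 − 60)^(-0.1332) = 329.7·10.61^(-0.1332) = 329.7·0.73009 = 240.710.
On a 0–1 scale: 240.710/255 = 0.9440 → 0.944.

0.944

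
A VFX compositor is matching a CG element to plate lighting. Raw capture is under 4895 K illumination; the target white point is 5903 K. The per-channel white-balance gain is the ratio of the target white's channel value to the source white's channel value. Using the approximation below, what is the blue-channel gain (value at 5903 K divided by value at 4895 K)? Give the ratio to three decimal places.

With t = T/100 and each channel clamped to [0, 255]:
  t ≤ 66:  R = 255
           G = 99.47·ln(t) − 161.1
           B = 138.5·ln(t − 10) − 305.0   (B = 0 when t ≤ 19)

1.158

At 4895 K (t = 48.95):
  B = 138.5·ln(48.95 − 10) − 305.0 = 138.5·ln 38.95 − 305.0 = 138.5·3.6623 − 305.0 = 202.226.
At 5903 K (t = 59.03):
  B = 138.5·ln(59.03 − 10) − 305.0 = 138.5·ln 49.03 − 305.0 = 138.5·3.8924 − 305.0 = 234.102.
Gain = 234.102 / 202.226 = 1.1576 → 1.158.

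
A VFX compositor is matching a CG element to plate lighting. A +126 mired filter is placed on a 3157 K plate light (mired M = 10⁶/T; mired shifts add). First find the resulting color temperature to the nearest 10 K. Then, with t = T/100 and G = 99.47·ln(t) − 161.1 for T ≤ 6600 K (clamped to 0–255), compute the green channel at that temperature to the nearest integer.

149

M_in = 10⁶/3157 = 316.76; M_out = 316.76 + (+126) = 442.76.
T_out = 10⁶/442.76 = 2258.6 K → 2260 K; t = 22.6.
G = 99.47·ln 22.6 − 161.1 = 99.47·3.1179 − 161.1 = 149.042.
Rounded: 149.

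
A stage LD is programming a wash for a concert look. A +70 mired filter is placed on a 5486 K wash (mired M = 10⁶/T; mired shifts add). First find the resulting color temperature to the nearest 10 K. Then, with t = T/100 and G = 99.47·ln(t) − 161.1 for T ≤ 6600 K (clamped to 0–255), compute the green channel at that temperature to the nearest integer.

205

M_in = 10⁶/5486 = 182.28; M_out = 182.28 + (+70) = 252.28.
T_out = 10⁶/252.28 = 3963.8 K → 3960 K; t = 39.6.
G = 99.47·ln 39.6 − 161.1 = 99.47·3.6788 − 161.1 = 204.833.
Rounded: 205.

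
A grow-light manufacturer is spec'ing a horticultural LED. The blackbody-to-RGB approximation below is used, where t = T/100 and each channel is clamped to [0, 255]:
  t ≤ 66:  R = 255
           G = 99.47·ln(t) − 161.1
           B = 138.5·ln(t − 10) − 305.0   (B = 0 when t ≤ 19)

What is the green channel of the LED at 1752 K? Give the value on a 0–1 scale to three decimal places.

0.485

t = 1752/100 = 17.52; the t ≤ 66 branch applies.
G = 99.47·ln 17.52 − 161.1 = 99.47·2.8633 − 161.1 = 123.717.
On a 0–1 scale: 123.717/255 = 0.4852 → 0.485.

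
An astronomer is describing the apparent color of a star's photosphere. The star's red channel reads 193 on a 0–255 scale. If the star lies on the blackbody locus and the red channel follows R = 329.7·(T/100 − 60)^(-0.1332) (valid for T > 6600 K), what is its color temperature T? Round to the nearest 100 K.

(t − 60)^(-0.1332) = 193/329.7 = 0.58538.
t − 60 = 0.58538^(1/-0.1332) = 0.58538^(-7.508) = 55.713, so t = 115.713.
T = 100·t = 11571 K → 11600 K to the nearest 100 K.

11600 K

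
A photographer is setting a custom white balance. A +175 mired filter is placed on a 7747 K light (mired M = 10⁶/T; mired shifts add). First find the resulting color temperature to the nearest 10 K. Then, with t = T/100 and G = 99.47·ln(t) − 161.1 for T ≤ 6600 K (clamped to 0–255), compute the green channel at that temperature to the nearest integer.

M_in = 10⁶/7747 = 129.08; M_out = 129.08 + (+175) = 304.08.
T_out = 10⁶/304.08 = 3288.6 K → 3290 K; t = 32.9.
G = 99.47·ln 32.9 − 161.1 = 99.47·3.4935 − 161.1 = 186.396.
Rounded: 186.

186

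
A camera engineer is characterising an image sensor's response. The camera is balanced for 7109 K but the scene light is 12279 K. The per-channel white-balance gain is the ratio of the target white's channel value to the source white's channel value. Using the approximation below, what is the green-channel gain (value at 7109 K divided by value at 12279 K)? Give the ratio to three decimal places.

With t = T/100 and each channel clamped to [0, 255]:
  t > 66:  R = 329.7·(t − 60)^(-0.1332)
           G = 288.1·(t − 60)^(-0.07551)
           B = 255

1.140

At 12279 K (t = 122.79):
  G = 288.1·(122.79 − 60)^(-0.07551) = 288.1·62.79^(-0.07551) = 288.1·0.73155 = 210.758.
At 7109 K (t = 71.09):
  G = 288.1·(71.09 − 60)^(-0.07551) = 288.1·11.09^(-0.07551) = 288.1·0.83387 = 240.237.
Gain = 240.237 / 210.758 = 1.1399 → 1.140.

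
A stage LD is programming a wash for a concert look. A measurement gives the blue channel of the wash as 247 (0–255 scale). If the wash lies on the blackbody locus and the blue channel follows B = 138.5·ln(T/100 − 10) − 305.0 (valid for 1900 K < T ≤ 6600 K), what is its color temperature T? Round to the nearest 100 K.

6400 K

ln(t − 10) = (247 + 305.0) / 138.5 = 3.9856.
t − 10 = e^3.9856 = 53.815, so t = 63.815.
T = 100·t = 6382 K → 6400 K to the nearest 100 K.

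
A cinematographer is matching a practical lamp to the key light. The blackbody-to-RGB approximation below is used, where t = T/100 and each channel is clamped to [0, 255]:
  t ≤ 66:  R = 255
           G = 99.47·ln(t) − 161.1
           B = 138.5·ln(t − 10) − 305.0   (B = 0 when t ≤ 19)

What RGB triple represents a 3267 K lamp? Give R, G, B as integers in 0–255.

R=255, G=186, B=127

t = 3267/100 = 32.67; the t ≤ 66 branch applies.
R = 255 by definition for t ≤ 66.
G = 99.47·ln 32.67 − 161.1 = 99.47·3.4865 − 161.1 = 185.698.
B = 138.5·ln(32.67 − 10) − 305.0 = 138.5·ln 22.67 − 305.0 = 138.5·3.1210 − 305.0 = 127.264.
Rounded: (255, 186, 127).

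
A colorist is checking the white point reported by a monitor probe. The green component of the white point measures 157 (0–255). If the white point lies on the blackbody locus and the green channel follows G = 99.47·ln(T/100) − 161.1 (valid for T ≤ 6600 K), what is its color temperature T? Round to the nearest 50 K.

2450 K

ln t = (157 + 161.1) / 99.47 = 3.1979.
t = e^3.1979 = 24.482.
T = 100·t = 2448 K → 2450 K to the nearest 50 K.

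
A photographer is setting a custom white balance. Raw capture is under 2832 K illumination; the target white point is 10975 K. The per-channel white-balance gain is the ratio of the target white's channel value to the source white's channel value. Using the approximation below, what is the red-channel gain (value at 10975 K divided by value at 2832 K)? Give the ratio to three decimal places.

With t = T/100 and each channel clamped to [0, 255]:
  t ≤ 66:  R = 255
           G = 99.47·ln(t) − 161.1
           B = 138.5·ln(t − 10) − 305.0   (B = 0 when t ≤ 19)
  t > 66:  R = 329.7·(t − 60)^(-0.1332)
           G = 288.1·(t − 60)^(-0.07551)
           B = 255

0.768

At 2832 K (t = 28.32):
  R = 255 by definition for t ≤ 66.
At 10975 K (t = 109.75):
  R = 329.7·(109.75 − 60)^(-0.1332) = 329.7·49.75^(-0.1332) = 329.7·0.59427 = 195.932.
Gain = 195.932 / 255.000 = 0.7684 → 0.768.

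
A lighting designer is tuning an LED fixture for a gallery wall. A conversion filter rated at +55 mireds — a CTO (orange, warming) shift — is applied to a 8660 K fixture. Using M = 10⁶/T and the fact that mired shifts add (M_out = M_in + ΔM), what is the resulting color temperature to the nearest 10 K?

5870 K

M_in = 10⁶/8660 = 115.47 mireds.
M_out = 115.47 + (+55) = 170.47 mireds.
T_out = 10⁶/170.47 = 5866.0 K → 5870 K.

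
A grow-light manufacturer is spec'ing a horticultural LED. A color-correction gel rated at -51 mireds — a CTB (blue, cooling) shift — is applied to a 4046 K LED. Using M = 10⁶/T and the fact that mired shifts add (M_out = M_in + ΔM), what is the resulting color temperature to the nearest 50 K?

5100 K

M_in = 10⁶/4046 = 247.16 mireds.
M_out = 247.16 + (-51) = 196.16 mireds.
T_out = 10⁶/196.16 = 5097.9 K → 5100 K.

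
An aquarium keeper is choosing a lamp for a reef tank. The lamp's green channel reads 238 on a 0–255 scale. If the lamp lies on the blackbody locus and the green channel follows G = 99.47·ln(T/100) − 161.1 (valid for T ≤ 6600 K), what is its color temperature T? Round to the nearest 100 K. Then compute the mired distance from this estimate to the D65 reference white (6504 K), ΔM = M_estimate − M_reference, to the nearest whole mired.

ln t = (238 + 161.1) / 99.47 = 4.0123.
t = e^4.0123 = 55.272.
T = 100·t = 5527 K → 5500 K to the nearest 100 K.
M_estimate = 10⁶/5500 = 181.82; M_reference = 10⁶/6504 = 153.75.
ΔM = 181.82 − 153.75 = 28.07 → +28 mireds.

+28 mireds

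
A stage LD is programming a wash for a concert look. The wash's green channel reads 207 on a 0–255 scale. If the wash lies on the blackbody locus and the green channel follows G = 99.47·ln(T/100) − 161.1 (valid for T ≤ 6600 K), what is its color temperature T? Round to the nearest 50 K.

ln t = (207 + 161.1) / 99.47 = 3.7006.
t = e^3.7006 = 40.472.
T = 100·t = 4047 K → 4050 K to the nearest 50 K.

4050 K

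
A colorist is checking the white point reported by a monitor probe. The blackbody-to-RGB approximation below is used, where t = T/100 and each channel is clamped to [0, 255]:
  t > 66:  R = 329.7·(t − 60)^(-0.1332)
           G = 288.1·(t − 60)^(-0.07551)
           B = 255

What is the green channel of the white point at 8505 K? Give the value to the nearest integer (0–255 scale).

226

t = 8505/100 = 85.05; the t > 66 branch applies.
G = 288.1·(85.05 − 60)^(-0.07551) = 288.1·25.05^(-0.07551) = 288.1·0.78411 = 225.902.
Rounded: 226.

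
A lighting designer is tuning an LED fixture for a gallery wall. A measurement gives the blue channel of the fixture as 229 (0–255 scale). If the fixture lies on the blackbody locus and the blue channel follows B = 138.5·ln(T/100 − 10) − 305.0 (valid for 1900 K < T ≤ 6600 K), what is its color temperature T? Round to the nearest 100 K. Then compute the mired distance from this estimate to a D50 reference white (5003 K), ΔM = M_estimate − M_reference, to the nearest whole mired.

-24 mireds

ln(t − 10) = (229 + 305.0) / 138.5 = 3.8556.
t − 10 = e^3.8556 = 47.257, so t = 57.257.
T = 100·t = 5726 K → 5700 K to the nearest 100 K.
M_estimate = 10⁶/5700 = 175.44; M_reference = 10⁶/5003 = 199.88.
ΔM = 175.44 − 199.88 = -24.44 → -24 mireds.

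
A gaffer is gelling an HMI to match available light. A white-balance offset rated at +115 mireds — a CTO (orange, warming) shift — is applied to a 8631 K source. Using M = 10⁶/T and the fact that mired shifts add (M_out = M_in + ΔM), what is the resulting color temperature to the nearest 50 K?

4350 K

M_in = 10⁶/8631 = 115.86 mireds.
M_out = 115.86 + (+115) = 230.86 mireds.
T_out = 10⁶/230.86 = 4331.6 K → 4350 K.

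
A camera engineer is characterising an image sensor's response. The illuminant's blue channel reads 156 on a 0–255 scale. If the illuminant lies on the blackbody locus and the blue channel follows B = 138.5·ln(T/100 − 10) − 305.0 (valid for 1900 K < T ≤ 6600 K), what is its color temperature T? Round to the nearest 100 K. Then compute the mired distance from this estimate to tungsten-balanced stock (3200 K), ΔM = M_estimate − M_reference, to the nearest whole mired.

-49 mireds

ln(t − 10) = (156 + 305.0) / 138.5 = 3.3285.
t − 10 = e^3.3285 = 27.897, so t = 37.897.
T = 100·t = 3790 K → 3800 K to the nearest 100 K.
M_estimate = 10⁶/3800 = 263.16; M_reference = 10⁶/3200 = 312.50.
ΔM = 263.16 − 312.50 = -49.34 → -49 mireds.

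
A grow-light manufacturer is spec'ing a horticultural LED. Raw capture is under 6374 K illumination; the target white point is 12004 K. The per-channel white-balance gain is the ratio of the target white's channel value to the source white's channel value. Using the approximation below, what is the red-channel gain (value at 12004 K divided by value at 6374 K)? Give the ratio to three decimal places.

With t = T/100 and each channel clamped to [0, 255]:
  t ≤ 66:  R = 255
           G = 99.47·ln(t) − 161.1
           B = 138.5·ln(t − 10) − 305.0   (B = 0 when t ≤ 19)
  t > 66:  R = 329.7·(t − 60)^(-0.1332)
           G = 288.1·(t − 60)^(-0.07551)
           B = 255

At 6374 K (t = 63.74):
  R = 255 by definition for t ≤ 66.
At 12004 K (t = 120.04):
  R = 329.7·(120.04 − 60)^(-0.1332) = 329.7·60.04^(-0.1332) = 329.7·0.57958 = 191.087.
Gain = 191.087 / 255.000 = 0.7494 → 0.749.

0.749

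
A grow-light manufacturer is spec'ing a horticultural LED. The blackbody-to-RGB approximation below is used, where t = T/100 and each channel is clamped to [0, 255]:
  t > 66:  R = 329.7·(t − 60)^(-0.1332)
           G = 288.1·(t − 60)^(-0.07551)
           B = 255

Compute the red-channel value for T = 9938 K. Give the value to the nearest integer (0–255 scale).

202

t = 9938/100 = 99.38; the t > 66 branch applies.
R = 329.7·(99.38 − 60)^(-0.1332) = 329.7·39.38^(-0.1332) = 329.7·0.61307 = 202.129.
Rounded: 202.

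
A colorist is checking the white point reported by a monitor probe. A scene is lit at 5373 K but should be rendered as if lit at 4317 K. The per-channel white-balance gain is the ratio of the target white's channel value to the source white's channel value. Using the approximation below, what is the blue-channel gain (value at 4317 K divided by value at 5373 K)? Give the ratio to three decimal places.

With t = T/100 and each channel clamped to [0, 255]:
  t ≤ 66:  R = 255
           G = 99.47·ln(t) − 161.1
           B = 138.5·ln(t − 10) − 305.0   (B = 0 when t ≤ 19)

At 5373 K (t = 53.73):
  B = 138.5·ln(53.73 − 10) − 305.0 = 138.5·ln 43.73 − 305.0 = 138.5·3.7780 − 305.0 = 218.258.
At 4317 K (t = 43.17):
  B = 138.5·ln(43.17 − 10) − 305.0 = 138.5·ln 33.17 − 305.0 = 138.5·3.5016 − 305.0 = 179.978.
Gain = 179.978 / 218.258 = 0.8246 → 0.825.

0.825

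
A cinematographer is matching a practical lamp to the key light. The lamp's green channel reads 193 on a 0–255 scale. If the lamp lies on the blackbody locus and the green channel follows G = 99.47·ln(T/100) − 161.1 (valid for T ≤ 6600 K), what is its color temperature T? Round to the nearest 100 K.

ln t = (193 + 161.1) / 99.47 = 3.5599.
t = e^3.5599 = 35.159.
T = 100·t = 3516 K → 3500 K to the nearest 100 K.

3500 K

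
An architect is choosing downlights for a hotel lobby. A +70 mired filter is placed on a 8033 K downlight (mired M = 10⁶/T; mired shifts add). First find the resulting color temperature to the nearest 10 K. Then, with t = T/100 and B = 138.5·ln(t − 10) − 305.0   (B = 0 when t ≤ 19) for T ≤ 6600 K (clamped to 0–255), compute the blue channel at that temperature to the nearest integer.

211

M_in = 10⁶/8033 = 124.49; M_out = 124.49 + (+70) = 194.49.
T_out = 10⁶/194.49 = 5141.7 K → 5140 K; t = 51.4.
B = 138.5·ln(51.4 − 10) − 305.0 = 138.5·ln 41.4 − 305.0 = 138.5·3.7233 − 305.0 = 210.674.
Rounded: 211.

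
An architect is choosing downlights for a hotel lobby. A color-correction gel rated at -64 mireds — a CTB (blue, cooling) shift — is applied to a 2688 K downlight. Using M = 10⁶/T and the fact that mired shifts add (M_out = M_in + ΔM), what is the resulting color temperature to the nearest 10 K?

3250 K

M_in = 10⁶/2688 = 372.02 mireds.
M_out = 372.02 + (-64) = 308.02 mireds.
T_out = 10⁶/308.02 = 3246.5 K → 3250 K.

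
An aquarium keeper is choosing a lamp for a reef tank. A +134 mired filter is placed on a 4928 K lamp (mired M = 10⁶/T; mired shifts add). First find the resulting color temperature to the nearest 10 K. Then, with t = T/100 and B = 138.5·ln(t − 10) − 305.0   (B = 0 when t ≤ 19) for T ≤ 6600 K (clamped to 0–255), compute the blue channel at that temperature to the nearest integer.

M_in = 10⁶/4928 = 202.92; M_out = 202.92 + (+134) = 336.92.
T_out = 10⁶/336.92 = 2968.0 K → 2970 K; t = 29.7.
B = 138.5·ln(29.7 − 10) − 305.0 = 138.5·ln 19.7 − 305.0 = 138.5·2.9806 − 305.0 = 107.816.
Rounded: 108.

108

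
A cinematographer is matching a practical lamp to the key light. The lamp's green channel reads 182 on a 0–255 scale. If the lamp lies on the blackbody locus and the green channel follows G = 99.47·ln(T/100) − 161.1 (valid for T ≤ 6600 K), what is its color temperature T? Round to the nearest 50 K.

3150 K

ln t = (182 + 161.1) / 99.47 = 3.4493.
t = e^3.4493 = 31.478.
T = 100·t = 3148 K → 3150 K to the nearest 50 K.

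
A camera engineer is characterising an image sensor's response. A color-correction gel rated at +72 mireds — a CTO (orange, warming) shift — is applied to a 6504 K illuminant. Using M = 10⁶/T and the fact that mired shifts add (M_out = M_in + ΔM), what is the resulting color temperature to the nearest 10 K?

4430 K

M_in = 10⁶/6504 = 153.75 mireds.
M_out = 153.75 + (+72) = 225.75 mireds.
T_out = 10⁶/225.75 = 4429.6 K → 4430 K.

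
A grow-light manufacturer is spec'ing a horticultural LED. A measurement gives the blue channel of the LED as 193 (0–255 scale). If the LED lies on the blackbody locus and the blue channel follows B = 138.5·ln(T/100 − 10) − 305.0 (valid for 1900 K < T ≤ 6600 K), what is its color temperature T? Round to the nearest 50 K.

ln(t − 10) = (193 + 305.0) / 138.5 = 3.5957.
t − 10 = e^3.5957 = 36.440, so t = 46.440.
T = 100·t = 4644 K → 4650 K to the nearest 50 K.

4650 K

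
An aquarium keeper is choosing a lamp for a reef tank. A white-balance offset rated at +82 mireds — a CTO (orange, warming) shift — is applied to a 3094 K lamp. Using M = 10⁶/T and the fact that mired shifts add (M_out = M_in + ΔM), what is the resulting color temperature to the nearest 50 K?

2450 K

M_in = 10⁶/3094 = 323.21 mireds.
M_out = 323.21 + (+82) = 405.21 mireds.
T_out = 10⁶/405.21 = 2467.9 K → 2450 K.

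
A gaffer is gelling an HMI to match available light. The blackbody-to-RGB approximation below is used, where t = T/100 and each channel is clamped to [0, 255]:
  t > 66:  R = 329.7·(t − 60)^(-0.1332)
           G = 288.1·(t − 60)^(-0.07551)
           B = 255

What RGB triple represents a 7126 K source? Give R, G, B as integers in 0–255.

R=239, G=240, B=255

t = 7126/100 = 71.26; the t > 66 branch applies.
R = 329.7·(71.26 − 60)^(-0.1332) = 329.7·11.26^(-0.1332) = 329.7·0.72433 = 238.811.
G = 288.1·(71.26 − 60)^(-0.07551) = 288.1·11.26^(-0.07551) = 288.1·0.83291 = 239.962.
B = 255 by definition for t > 66.
Rounded: (239, 240, 255).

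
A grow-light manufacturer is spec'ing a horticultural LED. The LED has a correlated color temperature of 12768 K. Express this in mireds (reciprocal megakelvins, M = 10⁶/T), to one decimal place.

78.3 mireds

M = 10⁶ / 12768 = 78.321 → 78.3 mireds.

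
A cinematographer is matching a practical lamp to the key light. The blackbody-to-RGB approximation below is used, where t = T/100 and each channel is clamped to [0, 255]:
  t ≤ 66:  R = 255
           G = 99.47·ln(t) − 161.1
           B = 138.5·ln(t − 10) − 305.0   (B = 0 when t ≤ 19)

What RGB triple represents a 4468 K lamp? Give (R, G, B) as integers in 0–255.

(255, 217, 186)

t = 4468/100 = 44.68; the t ≤ 66 branch applies.
R = 255 by definition for t ≤ 66.
G = 99.47·ln 44.68 − 161.1 = 99.47·3.7995 − 161.1 = 216.839.
B = 138.5·ln(44.68 − 10) − 305.0 = 138.5·ln 34.68 − 305.0 = 138.5·3.5462 − 305.0 = 186.144.
Rounded: (255, 217, 186).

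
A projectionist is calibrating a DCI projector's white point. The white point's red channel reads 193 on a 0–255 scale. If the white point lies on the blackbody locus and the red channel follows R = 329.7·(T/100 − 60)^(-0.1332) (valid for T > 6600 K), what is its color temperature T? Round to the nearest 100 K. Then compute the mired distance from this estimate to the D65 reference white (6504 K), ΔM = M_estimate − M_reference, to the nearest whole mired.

-68 mireds

(t − 60)^(-0.1332) = 193/329.7 = 0.58538.
t − 60 = 0.58538^(1/-0.1332) = 0.58538^(-7.508) = 55.713, so t = 115.713.
T = 100·t = 11571 K → 11600 K to the nearest 100 K.
M_estimate = 10⁶/11600 = 86.21; M_reference = 10⁶/6504 = 153.75.
ΔM = 86.21 − 153.75 = -67.54 → -68 mireds.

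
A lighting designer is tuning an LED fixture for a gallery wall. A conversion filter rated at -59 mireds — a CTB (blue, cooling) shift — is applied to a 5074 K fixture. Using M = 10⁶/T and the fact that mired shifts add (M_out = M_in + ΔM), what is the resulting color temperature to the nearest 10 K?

7240 K

M_in = 10⁶/5074 = 197.08 mireds.
M_out = 197.08 + (-59) = 138.08 mireds.
T_out = 10⁶/138.08 = 7242.0 K → 7240 K.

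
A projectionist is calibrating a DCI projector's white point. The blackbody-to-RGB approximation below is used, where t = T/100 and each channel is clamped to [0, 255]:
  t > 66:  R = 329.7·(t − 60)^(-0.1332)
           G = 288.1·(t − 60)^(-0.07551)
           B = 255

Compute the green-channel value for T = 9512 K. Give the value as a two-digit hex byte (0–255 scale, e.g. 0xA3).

t = 9512/100 = 95.12; the t > 66 branch applies.
G = 288.1·(95.12 − 60)^(-0.07551) = 288.1·35.12^(-0.07551) = 288.1·0.76436 = 220.211.
Rounded: 220; in hex, 0xDC.

0xDC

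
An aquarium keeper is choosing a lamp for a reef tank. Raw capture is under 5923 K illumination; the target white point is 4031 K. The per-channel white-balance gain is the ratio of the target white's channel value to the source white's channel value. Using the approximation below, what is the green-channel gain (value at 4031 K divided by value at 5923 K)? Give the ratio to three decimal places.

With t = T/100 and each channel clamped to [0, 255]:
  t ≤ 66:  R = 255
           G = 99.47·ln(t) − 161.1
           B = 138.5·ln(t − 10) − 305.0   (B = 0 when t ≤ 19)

At 5923 K (t = 59.23):
  G = 99.47·ln 59.23 − 161.1 = 99.47·4.0814 − 161.1 = 244.880.
At 4031 K (t = 40.31):
  G = 99.47·ln 40.31 − 161.1 = 99.47·3.6966 − 161.1 = 206.601.
Gain = 206.601 / 244.880 = 0.8437 → 0.844.

0.844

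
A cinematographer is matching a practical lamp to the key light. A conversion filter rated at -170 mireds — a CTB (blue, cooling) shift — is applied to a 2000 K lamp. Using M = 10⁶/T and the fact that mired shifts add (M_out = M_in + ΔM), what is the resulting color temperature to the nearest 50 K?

3050 K

M_in = 10⁶/2000 = 500.00 mireds.
M_out = 500.00 + (-170) = 330.00 mireds.
T_out = 10⁶/330.00 = 3030.3 K → 3050 K.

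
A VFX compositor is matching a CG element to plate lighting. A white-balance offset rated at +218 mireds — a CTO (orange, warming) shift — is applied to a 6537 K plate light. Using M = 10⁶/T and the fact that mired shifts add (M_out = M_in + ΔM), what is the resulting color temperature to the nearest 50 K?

M_in = 10⁶/6537 = 152.98 mireds.
M_out = 152.98 + (+218) = 370.98 mireds.
T_out = 10⁶/370.98 = 2695.6 K → 2700 K.

2700 K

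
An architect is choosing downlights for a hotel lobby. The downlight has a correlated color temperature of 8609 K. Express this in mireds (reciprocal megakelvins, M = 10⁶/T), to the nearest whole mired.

M = 10⁶ / 8609 = 116.158 → 116 mireds.

116 mireds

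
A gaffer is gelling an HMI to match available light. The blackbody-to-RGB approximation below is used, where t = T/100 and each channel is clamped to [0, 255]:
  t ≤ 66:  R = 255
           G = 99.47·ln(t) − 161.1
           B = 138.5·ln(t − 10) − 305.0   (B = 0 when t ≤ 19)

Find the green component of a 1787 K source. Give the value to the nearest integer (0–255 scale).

t = 1787/100 = 17.87; the t ≤ 66 branch applies.
G = 99.47·ln 17.87 − 161.1 = 99.47·2.8831 − 161.1 = 125.684.
Rounded: 126.

126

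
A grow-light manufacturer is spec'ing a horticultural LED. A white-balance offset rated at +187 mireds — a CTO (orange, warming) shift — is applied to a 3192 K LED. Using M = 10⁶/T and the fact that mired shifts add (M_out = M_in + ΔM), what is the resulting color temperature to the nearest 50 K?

2000 K

M_in = 10⁶/3192 = 313.28 mireds.
M_out = 313.28 + (+187) = 500.28 mireds.
T_out = 10⁶/500.28 = 1998.9 K → 2000 K.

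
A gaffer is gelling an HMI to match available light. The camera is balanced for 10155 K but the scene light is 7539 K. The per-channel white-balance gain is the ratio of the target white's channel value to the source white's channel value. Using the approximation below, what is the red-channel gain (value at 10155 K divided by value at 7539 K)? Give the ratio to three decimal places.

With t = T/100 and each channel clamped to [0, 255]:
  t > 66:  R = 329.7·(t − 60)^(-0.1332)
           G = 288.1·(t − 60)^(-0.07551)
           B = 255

0.876

At 7539 K (t = 75.39):
  R = 329.7·(75.39 − 60)^(-0.1332) = 329.7·15.39^(-0.1332) = 329.7·0.69480 = 229.076.
At 10155 K (t = 101.55):
  R = 329.7·(101.55 − 60)^(-0.1332) = 329.7·41.55^(-0.1332) = 329.7·0.60870 = 200.690.
Gain = 200.690 / 229.076 = 0.8761 → 0.876.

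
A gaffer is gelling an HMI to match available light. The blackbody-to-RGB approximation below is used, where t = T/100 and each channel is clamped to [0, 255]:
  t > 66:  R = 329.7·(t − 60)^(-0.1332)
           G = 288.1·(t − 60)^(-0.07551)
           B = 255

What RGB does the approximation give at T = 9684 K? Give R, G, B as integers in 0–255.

R=204, G=219, B=255

t = 9684/100 = 96.84; the t > 66 branch applies.
R = 329.7·(96.84 − 60)^(-0.1332) = 329.7·36.84^(-0.1332) = 329.7·0.61854 = 203.932.
G = 288.1·(96.84 − 60)^(-0.07551) = 288.1·36.84^(-0.07551) = 288.1·0.76160 = 219.417.
B = 255 by definition for t > 66.
Rounded: (204, 219, 255).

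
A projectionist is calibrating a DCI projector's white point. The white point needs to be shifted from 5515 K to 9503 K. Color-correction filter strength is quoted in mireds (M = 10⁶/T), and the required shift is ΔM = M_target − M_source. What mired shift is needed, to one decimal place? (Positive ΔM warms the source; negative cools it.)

M_source = 10⁶/5515 = 181.324; M_target = 10⁶/9503 = 105.230.
ΔM = 105.230 − 181.324 = -76.094 → -76.1 mireds, a cooling shift.

-76.1 mireds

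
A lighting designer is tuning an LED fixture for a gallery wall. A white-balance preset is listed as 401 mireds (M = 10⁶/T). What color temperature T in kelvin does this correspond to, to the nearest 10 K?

2490 K

T = 10⁶ / 401 = 2493.77 K → 2490 K.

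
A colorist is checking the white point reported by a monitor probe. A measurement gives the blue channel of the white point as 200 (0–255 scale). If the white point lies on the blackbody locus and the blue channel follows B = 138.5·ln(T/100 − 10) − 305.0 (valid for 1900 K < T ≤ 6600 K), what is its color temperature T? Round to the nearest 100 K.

ln(t − 10) = (200 + 305.0) / 138.5 = 3.6462.
t − 10 = e^3.6462 = 38.329, so t = 48.329.
T = 100·t = 4833 K → 4800 K to the nearest 100 K.

4800 K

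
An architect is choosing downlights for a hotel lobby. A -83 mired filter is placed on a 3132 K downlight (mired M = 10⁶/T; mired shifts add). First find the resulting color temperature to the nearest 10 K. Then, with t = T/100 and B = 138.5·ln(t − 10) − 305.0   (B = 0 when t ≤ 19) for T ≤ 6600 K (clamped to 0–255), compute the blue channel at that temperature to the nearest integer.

176

M_in = 10⁶/3132 = 319.28; M_out = 319.28 + (-83) = 236.28.
T_out = 10⁶/236.28 = 4232.2 K → 4230 K; t = 42.3.
B = 138.5·ln(42.3 − 10) − 305.0 = 138.5·ln 32.3 − 305.0 = 138.5·3.4751 − 305.0 = 176.297.
Rounded: 176.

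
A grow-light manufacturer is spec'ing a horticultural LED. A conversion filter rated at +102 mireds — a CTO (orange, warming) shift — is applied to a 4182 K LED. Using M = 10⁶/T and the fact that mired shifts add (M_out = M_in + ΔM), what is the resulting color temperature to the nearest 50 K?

2950 K

M_in = 10⁶/4182 = 239.12 mireds.
M_out = 239.12 + (+102) = 341.12 mireds.
T_out = 10⁶/341.12 = 2931.5 K → 2950 K.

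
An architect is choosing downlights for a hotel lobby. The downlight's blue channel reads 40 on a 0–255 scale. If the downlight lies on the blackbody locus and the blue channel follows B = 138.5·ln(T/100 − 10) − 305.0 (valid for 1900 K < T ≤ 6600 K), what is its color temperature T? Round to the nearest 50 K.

2200 K

ln(t − 10) = (40 + 305.0) / 138.5 = 2.4910.
t − 10 = e^2.4910 = 12.073, so t = 22.073.
T = 100·t = 2207 K → 2200 K to the nearest 50 K.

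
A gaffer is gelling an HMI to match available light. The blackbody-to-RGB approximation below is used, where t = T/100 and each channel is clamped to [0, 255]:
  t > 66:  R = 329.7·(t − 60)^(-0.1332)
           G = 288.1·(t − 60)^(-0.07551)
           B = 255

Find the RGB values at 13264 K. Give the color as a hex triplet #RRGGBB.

t = 13264/100 = 132.64; the t > 66 branch applies.
R = 329.7·(132.64 − 60)^(-0.1332) = 329.7·72.64^(-0.1332) = 329.7·0.56506 = 186.299.
G = 288.1·(132.64 − 60)^(-0.07551) = 288.1·72.64^(-0.07551) = 288.1·0.72354 = 208.452.
B = 255 by definition for t > 66.
Rounded: (186, 208, 255).
In hex: #BAD0FF.

#BAD0FF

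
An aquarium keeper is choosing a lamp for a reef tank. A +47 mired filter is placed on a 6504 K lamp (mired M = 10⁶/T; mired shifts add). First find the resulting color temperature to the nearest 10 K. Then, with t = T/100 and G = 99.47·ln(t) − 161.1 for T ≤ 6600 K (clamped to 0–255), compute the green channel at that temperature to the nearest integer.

228

M_in = 10⁶/6504 = 153.75; M_out = 153.75 + (+47) = 200.75.
T_out = 10⁶/200.75 = 4981.3 K → 4980 K; t = 49.8.
G = 99.47·ln 49.8 − 161.1 = 99.47·3.9080 − 161.1 = 227.630.
Rounded: 228.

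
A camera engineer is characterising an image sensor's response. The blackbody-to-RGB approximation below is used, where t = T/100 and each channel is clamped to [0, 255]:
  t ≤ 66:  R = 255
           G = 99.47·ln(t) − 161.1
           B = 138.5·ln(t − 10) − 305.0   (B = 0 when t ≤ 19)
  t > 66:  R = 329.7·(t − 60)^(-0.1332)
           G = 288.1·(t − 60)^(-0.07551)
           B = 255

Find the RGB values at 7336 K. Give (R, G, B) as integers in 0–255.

t = 7336/100 = 73.36; the t > 66 branch applies.
R = 329.7·(73.36 − 60)^(-0.1332) = 329.7·13.36^(-0.1332) = 329.7·0.70802 = 233.433.
G = 288.1·(73.36 − 60)^(-0.07551) = 288.1·13.36^(-0.07551) = 288.1·0.82222 = 236.883.
B = 255 by definition for t > 66.
Rounded: (233, 237, 255).

(233, 237, 255)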